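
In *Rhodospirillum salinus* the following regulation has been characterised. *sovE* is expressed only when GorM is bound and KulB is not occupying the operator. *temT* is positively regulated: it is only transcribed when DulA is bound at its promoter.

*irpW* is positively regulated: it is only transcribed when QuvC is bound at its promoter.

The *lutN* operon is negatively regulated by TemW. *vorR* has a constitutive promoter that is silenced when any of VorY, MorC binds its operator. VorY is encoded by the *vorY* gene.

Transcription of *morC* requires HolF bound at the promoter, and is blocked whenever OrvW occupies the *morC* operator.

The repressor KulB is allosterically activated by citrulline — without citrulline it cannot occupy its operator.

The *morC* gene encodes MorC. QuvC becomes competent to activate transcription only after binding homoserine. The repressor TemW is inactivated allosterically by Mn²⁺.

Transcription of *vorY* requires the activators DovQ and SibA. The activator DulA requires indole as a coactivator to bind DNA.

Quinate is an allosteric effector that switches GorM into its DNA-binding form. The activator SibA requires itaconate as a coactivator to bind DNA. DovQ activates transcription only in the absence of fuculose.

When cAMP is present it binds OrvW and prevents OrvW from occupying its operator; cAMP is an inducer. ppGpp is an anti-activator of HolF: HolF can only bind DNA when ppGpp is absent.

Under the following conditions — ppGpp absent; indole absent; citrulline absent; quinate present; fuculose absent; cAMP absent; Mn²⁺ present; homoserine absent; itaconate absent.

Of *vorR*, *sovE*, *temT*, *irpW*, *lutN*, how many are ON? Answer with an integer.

Fuculose is absent, so DovQ is active.
Itaconate is absent, so SibA is inactive.
Required activator SibA is absent, so *vorY* is not transcribed.
So VorY is not produced.
cAMP is absent, so OrvW is active.
ppGpp is absent, so HolF is active.
With repressor OrvW bound, *morC* is not transcribed.
So MorC is not produced.
With no repressor bound, *vorR* is transcribed.
→ *vorR* is ON.
Citrulline is absent, so KulB is inactive.
Quinate is present, so GorM is active.
No repressor is bound and GorM is active, so *sovE* is transcribed.
→ *sovE* is ON.
Indole is absent, so DulA is inactive.
Required activator DulA is absent, so *temT* is not transcribed.
→ *temT* is OFF.
Homoserine is absent, so QuvC is inactive.
Required activator QuvC is absent, so *irpW* is not transcribed.
→ *irpW* is OFF.
Mn²⁺ is present, so TemW is inactive.
With no repressor bound, *lutN* is transcribed.
→ *lutN* is ON.
3 of the 5 genes are transcribed.

3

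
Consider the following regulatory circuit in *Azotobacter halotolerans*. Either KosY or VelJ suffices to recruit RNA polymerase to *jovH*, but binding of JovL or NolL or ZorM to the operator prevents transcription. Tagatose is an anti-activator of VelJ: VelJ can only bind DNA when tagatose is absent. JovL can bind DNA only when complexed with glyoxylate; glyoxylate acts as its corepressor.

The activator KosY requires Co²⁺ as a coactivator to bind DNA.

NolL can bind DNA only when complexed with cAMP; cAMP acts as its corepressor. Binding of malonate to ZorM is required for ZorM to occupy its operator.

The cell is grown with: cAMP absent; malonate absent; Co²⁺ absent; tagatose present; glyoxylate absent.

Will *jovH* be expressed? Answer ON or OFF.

OFF

Co²⁺ is absent, so KosY is inactive.
Glyoxylate is absent, so JovL is inactive.
Tagatose is present, so VelJ is inactive.
cAMP is absent, so NolL is inactive.
Malonate is absent, so ZorM is inactive.
No activator is available at the *jovH* promoter, so *jovH* is not transcribed.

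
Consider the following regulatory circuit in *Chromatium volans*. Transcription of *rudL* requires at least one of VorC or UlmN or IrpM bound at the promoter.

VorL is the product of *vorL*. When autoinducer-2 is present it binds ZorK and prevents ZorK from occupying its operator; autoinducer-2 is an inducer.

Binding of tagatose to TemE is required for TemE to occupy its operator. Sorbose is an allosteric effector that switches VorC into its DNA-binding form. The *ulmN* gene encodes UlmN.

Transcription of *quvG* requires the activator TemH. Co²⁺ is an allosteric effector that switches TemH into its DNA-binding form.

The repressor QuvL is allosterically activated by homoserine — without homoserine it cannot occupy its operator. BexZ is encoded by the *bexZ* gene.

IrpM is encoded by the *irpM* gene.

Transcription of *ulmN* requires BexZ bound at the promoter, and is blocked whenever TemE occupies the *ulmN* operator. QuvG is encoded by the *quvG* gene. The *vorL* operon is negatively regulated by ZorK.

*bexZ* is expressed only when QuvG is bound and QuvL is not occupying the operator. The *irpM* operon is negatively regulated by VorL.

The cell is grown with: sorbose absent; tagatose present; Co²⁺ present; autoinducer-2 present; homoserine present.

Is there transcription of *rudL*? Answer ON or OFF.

Sorbose is absent, so VorC is inactive.
Tagatose is present, so TemE is active.
Co²⁺ is present, so TemH is active.
No repressor is bound and TemH is active, so *quvG* is transcribed.
So QuvG is produced and active.
Homoserine is present, so QuvL is active.
With repressor QuvL bound, *bexZ* is not transcribed.
So BexZ is not produced.
With repressor TemE bound, *ulmN* is not transcribed.
So UlmN is not produced.
Autoinducer-2 is present, so ZorK is inactive.
With no repressor bound, *vorL* is transcribed.
So VorL is produced and active.
With repressor VorL bound, *irpM* is not transcribed.
So IrpM is not produced.
No activator is available at the *rudL* promoter, so *rudL* is not transcribed.

OFF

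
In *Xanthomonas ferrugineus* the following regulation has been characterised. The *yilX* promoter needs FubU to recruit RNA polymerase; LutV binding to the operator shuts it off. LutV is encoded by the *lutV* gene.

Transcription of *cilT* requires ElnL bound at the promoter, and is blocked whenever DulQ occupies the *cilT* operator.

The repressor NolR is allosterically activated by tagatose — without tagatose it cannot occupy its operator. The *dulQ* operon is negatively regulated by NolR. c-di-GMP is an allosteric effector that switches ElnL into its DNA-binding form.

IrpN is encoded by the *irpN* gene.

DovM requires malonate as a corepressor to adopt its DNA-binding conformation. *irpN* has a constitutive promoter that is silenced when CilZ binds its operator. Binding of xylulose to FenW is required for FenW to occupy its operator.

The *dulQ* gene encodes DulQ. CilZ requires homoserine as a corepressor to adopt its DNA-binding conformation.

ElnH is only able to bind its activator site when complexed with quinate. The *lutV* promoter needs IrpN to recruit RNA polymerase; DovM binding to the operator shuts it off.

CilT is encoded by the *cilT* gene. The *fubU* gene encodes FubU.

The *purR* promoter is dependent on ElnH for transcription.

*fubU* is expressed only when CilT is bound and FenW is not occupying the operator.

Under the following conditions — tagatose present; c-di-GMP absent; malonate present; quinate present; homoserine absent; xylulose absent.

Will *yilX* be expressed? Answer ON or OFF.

OFF

Homoserine is absent, so CilZ is inactive.
With no repressor bound, *irpN* is transcribed.
So IrpN is produced and active.
Malonate is present, so DovM is active.
With repressor DovM bound, *lutV* is not transcribed.
So LutV is not produced.
Xylulose is absent, so FenW is inactive.
c-di-GMP is absent, so ElnL is inactive.
Tagatose is present, so NolR is active.
With repressor NolR bound, *dulQ* is not transcribed.
So DulQ is not produced.
Required activator ElnL is absent, so *cilT* is not transcribed.
So CilT is not produced.
Required activator CilT is absent, so *fubU* is not transcribed.
So FubU is not produced.
Required activator FubU is absent, so *yilX* is not transcribed.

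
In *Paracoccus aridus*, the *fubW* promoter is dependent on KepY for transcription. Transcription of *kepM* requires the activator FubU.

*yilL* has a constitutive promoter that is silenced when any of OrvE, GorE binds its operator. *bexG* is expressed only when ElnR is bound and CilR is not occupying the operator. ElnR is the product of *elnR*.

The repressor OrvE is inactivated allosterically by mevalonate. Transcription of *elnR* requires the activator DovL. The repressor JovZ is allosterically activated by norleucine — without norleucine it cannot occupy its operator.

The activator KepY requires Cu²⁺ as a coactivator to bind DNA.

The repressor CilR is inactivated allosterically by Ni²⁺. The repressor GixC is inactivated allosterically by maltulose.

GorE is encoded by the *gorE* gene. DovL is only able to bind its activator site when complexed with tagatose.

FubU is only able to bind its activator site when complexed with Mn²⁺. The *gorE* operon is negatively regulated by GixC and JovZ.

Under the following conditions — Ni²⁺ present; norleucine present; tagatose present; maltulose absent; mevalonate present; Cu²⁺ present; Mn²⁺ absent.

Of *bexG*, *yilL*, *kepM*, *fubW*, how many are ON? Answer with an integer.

Ni²⁺ is present, so CilR is inactive.
Tagatose is present, so DovL is active.
No repressor is bound and DovL is active, so *elnR* is transcribed.
So ElnR is produced and active.
No repressor is bound and ElnR is active, so *bexG* is transcribed.
→ *bexG* is ON.
Mevalonate is present, so OrvE is inactive.
Maltulose is absent, so GixC is active.
Norleucine is present, so JovZ is active.
With repressor GixC bound, *gorE* is not transcribed.
So GorE is not produced.
With no repressor bound, *yilL* is transcribed.
→ *yilL* is ON.
Mn²⁺ is absent, so FubU is inactive.
Required activator FubU is absent, so *kepM* is not transcribed.
→ *kepM* is OFF.
Cu²⁺ is present, so KepY is active.
No repressor is bound and KepY is active, so *fubW* is transcribed.
→ *fubW* is ON.
3 of the 4 genes are transcribed.

3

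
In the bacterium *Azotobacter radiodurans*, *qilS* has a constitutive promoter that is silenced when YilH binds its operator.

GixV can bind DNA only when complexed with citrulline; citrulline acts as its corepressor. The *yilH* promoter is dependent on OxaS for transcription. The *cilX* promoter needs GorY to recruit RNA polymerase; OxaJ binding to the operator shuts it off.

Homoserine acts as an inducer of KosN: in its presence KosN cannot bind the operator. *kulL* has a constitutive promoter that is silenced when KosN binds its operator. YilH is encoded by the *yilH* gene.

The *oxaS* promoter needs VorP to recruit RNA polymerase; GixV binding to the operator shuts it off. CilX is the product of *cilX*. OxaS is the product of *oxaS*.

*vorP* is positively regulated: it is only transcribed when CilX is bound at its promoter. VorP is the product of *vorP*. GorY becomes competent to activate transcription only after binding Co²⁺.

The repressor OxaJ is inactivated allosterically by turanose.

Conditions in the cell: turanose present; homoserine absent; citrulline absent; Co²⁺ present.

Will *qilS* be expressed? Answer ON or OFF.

OFF

Turanose is present, so OxaJ is inactive.
Co²⁺ is present, so GorY is active.
No repressor is bound and GorY is active, so *cilX* is transcribed.
So CilX is produced and active.
No repressor is bound and CilX is active, so *vorP* is transcribed.
So VorP is produced and active.
Citrulline is absent, so GixV is inactive.
No repressor is bound and VorP is active, so *oxaS* is transcribed.
So OxaS is produced and active.
No repressor is bound and OxaS is active, so *yilH* is transcribed.
So YilH is produced and active.
With repressor YilH bound, *qilS* is not transcribed.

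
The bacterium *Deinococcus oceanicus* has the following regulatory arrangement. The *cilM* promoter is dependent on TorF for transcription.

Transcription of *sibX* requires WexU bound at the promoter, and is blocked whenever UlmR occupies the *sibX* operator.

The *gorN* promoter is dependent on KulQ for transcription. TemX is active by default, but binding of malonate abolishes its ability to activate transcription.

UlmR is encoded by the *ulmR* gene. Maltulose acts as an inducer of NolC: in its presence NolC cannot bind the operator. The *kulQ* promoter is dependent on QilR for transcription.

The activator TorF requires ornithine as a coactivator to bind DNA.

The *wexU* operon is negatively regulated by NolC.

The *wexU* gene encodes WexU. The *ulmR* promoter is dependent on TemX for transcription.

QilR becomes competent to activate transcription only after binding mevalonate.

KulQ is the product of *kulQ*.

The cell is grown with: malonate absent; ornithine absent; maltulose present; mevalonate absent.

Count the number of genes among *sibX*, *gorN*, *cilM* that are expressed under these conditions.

Maltulose is present, so NolC is inactive.
With no repressor bound, *wexU* is transcribed.
So WexU is produced and active.
Malonate is absent, so TemX is active.
No repressor is bound and TemX is active, so *ulmR* is transcribed.
So UlmR is produced and active.
With repressor UlmR bound, *sibX* is not transcribed.
→ *sibX* is OFF.
Mevalonate is absent, so QilR is inactive.
Required activator QilR is absent, so *kulQ* is not transcribed.
So KulQ is not produced.
Required activator KulQ is absent, so *gorN* is not transcribed.
→ *gorN* is OFF.
Ornithine is absent, so TorF is inactive.
Required activator TorF is absent, so *cilM* is not transcribed.
→ *cilM* is OFF.
0 of the 3 genes are transcribed.

0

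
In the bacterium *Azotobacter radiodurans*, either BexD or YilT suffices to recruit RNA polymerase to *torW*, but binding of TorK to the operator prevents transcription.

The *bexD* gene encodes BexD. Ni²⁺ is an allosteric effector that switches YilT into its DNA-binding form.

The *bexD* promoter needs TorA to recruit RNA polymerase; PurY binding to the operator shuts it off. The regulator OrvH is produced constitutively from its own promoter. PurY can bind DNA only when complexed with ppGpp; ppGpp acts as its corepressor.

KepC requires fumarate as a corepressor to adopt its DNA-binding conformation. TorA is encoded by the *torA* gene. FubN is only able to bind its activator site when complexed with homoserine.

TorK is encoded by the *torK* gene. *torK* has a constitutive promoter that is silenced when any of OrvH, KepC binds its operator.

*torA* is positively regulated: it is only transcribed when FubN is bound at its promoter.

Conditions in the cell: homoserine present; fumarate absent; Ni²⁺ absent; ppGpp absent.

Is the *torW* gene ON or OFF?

OrvH is produced constitutively and is active.
Fumarate is absent, so KepC is inactive.
With repressor OrvH bound, *torK* is not transcribed.
So TorK is not produced.
Homoserine is present, so FubN is active.
No repressor is bound and FubN is active, so *torA* is transcribed.
So TorA is produced and active.
ppGpp is absent, so PurY is inactive.
No repressor is bound and TorA is active, so *bexD* is transcribed.
So BexD is produced and active.
Ni²⁺ is absent, so YilT is inactive.
Activator BexD is present, so *torW* is transcribed.

ON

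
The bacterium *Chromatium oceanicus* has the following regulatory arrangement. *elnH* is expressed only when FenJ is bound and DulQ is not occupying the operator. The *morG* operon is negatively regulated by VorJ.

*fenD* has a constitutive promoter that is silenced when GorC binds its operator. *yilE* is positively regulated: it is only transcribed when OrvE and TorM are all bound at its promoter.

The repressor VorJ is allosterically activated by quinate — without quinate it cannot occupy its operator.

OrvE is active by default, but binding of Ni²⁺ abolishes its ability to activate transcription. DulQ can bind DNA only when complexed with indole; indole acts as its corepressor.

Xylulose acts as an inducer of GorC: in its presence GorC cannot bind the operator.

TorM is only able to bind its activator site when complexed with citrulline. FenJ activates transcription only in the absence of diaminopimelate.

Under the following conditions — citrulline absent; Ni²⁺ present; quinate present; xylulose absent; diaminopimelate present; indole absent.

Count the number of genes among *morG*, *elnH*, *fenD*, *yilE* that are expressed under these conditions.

0

Quinate is present, so VorJ is active.
With repressor VorJ bound, *morG* is not transcribed.
→ *morG* is OFF.
Diaminopimelate is present, so FenJ is inactive.
Indole is absent, so DulQ is inactive.
Required activator FenJ is absent, so *elnH* is not transcribed.
→ *elnH* is OFF.
Xylulose is absent, so GorC is active.
With repressor GorC bound, *fenD* is not transcribed.
→ *fenD* is OFF.
Ni²⁺ is present, so OrvE is inactive.
Citrulline is absent, so TorM is inactive.
Required activator OrvE is absent, so *yilE* is not transcribed.
→ *yilE* is OFF.
0 of the 4 genes are transcribed.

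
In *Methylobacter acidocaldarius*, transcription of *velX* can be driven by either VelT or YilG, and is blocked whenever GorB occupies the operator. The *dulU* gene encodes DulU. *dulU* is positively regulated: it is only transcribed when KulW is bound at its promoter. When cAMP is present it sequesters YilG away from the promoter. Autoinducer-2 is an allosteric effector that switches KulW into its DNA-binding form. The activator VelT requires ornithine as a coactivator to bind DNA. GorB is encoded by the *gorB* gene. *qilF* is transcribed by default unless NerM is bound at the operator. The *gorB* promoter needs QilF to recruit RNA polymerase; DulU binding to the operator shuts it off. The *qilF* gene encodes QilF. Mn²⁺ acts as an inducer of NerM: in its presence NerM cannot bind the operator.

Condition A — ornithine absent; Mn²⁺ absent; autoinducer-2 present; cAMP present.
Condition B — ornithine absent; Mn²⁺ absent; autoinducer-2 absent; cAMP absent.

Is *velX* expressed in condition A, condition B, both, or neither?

Condition A:
Ornithine is absent, so VelT is inactive.
Mn²⁺ is absent, so NerM is active.
With repressor NerM bound, *qilF* is not transcribed.
So QilF is not produced.
Autoinducer-2 is present, so KulW is active.
No repressor is bound and KulW is active, so *dulU* is transcribed.
So DulU is produced and active.
With repressor DulU bound, *gorB* is not transcribed.
So GorB is not produced.
cAMP is present, so YilG is inactive.
No activator is available at the *velX* promoter, so *velX* is not transcribed.
→ *velX* is OFF in A.
Condition B:
Ornithine is absent, so VelT is inactive.
Mn²⁺ is absent, so NerM is active.
With repressor NerM bound, *qilF* is not transcribed.
So QilF is not produced.
Autoinducer-2 is absent, so KulW is inactive.
Required activator KulW is absent, so *dulU* is not transcribed.
So DulU is not produced.
Required activator QilF is absent, so *gorB* is not transcribed.
So GorB is not produced.
cAMP is absent, so YilG is active.
Activator YilG is present, so *velX* is transcribed.
→ *velX* is ON in B.

B only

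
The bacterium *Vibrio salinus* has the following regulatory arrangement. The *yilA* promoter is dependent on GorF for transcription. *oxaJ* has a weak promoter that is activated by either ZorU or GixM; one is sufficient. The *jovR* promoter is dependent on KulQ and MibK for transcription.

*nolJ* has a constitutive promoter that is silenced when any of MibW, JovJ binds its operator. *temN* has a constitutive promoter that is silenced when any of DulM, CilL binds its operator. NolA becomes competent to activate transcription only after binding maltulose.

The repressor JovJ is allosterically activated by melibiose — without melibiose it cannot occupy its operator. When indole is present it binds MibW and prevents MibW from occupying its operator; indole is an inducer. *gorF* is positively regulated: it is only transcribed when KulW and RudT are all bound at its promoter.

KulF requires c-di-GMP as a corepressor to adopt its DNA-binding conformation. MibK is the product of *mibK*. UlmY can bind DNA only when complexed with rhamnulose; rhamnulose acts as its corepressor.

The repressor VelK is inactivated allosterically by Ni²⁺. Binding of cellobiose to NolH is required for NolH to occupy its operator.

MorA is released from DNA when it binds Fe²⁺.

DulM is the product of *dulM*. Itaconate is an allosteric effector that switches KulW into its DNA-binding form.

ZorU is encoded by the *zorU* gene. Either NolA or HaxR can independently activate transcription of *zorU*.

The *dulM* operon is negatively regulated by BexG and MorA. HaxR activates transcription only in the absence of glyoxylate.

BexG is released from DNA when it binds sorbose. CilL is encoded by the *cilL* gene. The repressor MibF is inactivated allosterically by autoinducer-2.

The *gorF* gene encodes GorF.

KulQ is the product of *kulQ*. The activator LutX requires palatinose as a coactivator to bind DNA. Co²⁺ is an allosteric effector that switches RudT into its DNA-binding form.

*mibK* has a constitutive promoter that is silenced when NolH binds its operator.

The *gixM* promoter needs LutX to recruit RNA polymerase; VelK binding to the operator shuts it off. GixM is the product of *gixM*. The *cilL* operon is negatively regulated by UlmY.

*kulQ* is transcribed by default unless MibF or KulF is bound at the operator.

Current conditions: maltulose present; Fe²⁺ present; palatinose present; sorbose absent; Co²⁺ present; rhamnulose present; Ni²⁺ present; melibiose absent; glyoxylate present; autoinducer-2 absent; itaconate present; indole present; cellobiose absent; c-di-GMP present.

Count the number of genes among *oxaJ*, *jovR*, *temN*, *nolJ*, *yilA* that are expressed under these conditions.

4

Maltulose is present, so NolA is active.
Glyoxylate is present, so HaxR is inactive.
Activator NolA is present, so *zorU* is transcribed.
So ZorU is produced and active.
Ni²⁺ is present, so VelK is inactive.
Palatinose is present, so LutX is active.
No repressor is bound and LutX is active, so *gixM* is transcribed.
So GixM is produced and active.
Activator ZorU is present, so *oxaJ* is transcribed.
→ *oxaJ* is ON.
Autoinducer-2 is absent, so MibF is active.
c-di-GMP is present, so KulF is active.
With repressor MibF bound, *kulQ* is not transcribed.
So KulQ is not produced.
Cellobiose is absent, so NolH is inactive.
With no repressor bound, *mibK* is transcribed.
So MibK is produced and active.
Required activator KulQ is absent, so *jovR* is not transcribed.
→ *jovR* is OFF.
Sorbose is absent, so BexG is active.
Fe²⁺ is present, so MorA is inactive.
With repressor BexG bound, *dulM* is not transcribed.
So DulM is not produced.
Rhamnulose is present, so UlmY is active.
With repressor UlmY bound, *cilL* is not transcribed.
So CilL is not produced.
With no repressor bound, *temN* is transcribed.
→ *temN* is ON.
Indole is present, so MibW is inactive.
Melibiose is absent, so JovJ is inactive.
With no repressor bound, *nolJ* is transcribed.
→ *nolJ* is ON.
Itaconate is present, so KulW is active.
Co²⁺ is present, so RudT is active.
No repressor is bound and KulW and RudT are active, so *gorF* is transcribed.
So GorF is produced and active.
No repressor is bound and GorF is active, so *yilA* is transcribed.
→ *yilA* is ON.
4 of the 5 genes are transcribed.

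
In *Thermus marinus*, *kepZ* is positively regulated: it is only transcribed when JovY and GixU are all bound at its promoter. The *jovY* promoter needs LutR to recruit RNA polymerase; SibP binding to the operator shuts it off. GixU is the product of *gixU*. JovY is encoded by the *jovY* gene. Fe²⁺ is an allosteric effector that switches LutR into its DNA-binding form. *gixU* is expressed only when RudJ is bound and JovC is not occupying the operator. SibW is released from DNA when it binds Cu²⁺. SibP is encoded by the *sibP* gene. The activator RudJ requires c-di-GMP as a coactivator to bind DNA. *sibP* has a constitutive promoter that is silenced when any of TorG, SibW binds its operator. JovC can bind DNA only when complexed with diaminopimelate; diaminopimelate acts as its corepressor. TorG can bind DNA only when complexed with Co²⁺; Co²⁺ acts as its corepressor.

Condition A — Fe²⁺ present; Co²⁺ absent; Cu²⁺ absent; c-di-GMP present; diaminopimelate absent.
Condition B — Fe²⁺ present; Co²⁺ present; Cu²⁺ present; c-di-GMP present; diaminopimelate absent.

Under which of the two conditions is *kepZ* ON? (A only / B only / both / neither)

Condition A:
Fe²⁺ is present, so LutR is active.
Co²⁺ is absent, so TorG is inactive.
Cu²⁺ is absent, so SibW is active.
With repressor SibW bound, *sibP* is not transcribed.
So SibP is not produced.
No repressor is bound and LutR is active, so *jovY* is transcribed.
So JovY is produced and active.
c-di-GMP is present, so RudJ is active.
Diaminopimelate is absent, so JovC is inactive.
No repressor is bound and RudJ is active, so *gixU* is transcribed.
So GixU is produced and active.
No repressor is bound and JovY and GixU are active, so *kepZ* is transcribed.
→ *kepZ* is ON in A.
Condition B:
Fe²⁺ is present, so LutR is active.
Co²⁺ is present, so TorG is active.
Cu²⁺ is present, so SibW is inactive.
With repressor TorG bound, *sibP* is not transcribed.
So SibP is not produced.
No repressor is bound and LutR is active, so *jovY* is transcribed.
So JovY is produced and active.
c-di-GMP is present, so RudJ is active.
Diaminopimelate is absent, so JovC is inactive.
No repressor is bound and RudJ is active, so *gixU* is transcribed.
So GixU is produced and active.
No repressor is bound and JovY and GixU are active, so *kepZ* is transcribed.
→ *kepZ* is ON in B.

both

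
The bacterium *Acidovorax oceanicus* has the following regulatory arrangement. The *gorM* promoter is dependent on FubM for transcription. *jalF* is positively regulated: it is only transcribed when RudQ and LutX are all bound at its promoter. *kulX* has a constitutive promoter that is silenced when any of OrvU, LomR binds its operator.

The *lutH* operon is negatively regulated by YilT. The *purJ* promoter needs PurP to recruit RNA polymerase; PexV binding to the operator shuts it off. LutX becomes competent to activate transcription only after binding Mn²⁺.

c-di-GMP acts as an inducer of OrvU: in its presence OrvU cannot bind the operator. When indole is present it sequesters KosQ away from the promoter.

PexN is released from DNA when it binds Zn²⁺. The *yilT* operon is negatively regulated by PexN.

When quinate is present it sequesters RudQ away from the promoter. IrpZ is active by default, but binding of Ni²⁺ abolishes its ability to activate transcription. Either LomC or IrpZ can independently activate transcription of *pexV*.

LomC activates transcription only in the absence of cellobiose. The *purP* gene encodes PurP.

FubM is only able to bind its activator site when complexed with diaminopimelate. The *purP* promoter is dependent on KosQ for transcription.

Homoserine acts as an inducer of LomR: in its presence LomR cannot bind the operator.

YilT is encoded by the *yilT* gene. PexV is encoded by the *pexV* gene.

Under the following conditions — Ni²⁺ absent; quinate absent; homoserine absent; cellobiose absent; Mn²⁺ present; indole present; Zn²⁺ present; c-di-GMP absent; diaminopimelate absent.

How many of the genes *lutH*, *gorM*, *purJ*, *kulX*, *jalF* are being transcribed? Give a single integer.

Zn²⁺ is present, so PexN is inactive.
With no repressor bound, *yilT* is transcribed.
So YilT is produced and active.
With repressor YilT bound, *lutH* is not transcribed.
→ *lutH* is OFF.
Diaminopimelate is absent, so FubM is inactive.
Required activator FubM is absent, so *gorM* is not transcribed.
→ *gorM* is OFF.
Indole is present, so KosQ is inactive.
Required activator KosQ is absent, so *purP* is not transcribed.
So PurP is not produced.
Cellobiose is absent, so LomC is active.
Ni²⁺ is absent, so IrpZ is active.
Activator LomC is present, so *pexV* is transcribed.
So PexV is produced and active.
With repressor PexV bound, *purJ* is not transcribed.
→ *purJ* is OFF.
c-di-GMP is absent, so OrvU is active.
Homoserine is absent, so LomR is active.
With repressor OrvU bound, *kulX* is not transcribed.
→ *kulX* is OFF.
Quinate is absent, so RudQ is active.
Mn²⁺ is present, so LutX is active.
No repressor is bound and RudQ and LutX are active, so *jalF* is transcribed.
→ *jalF* is ON.
1 of the 5 genes is transcribed.

1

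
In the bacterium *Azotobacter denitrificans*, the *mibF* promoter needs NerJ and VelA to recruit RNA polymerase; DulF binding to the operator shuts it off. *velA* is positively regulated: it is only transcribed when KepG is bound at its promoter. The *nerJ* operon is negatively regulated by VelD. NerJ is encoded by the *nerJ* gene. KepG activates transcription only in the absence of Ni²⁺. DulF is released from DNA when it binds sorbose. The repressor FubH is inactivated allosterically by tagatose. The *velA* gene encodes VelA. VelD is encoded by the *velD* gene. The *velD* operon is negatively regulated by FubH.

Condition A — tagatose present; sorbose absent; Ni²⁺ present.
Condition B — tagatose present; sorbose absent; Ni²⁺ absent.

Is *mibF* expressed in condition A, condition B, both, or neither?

neither

Condition A:
Tagatose is present, so FubH is inactive.
With no repressor bound, *velD* is transcribed.
So VelD is produced and active.
With repressor VelD bound, *nerJ* is not transcribed.
So NerJ is not produced.
Sorbose is absent, so DulF is active.
Ni²⁺ is present, so KepG is inactive.
Required activator KepG is absent, so *velA* is not transcribed.
So VelA is not produced.
With repressor DulF bound, *mibF* is not transcribed.
→ *mibF* is OFF in A.
Condition B:
Tagatose is present, so FubH is inactive.
With no repressor bound, *velD* is transcribed.
So VelD is produced and active.
With repressor VelD bound, *nerJ* is not transcribed.
So NerJ is not produced.
Sorbose is absent, so DulF is active.
Ni²⁺ is absent, so KepG is active.
No repressor is bound and KepG is active, so *velA* is transcribed.
So VelA is produced and active.
With repressor DulF bound, *mibF* is not transcribed.
→ *mibF* is OFF in B.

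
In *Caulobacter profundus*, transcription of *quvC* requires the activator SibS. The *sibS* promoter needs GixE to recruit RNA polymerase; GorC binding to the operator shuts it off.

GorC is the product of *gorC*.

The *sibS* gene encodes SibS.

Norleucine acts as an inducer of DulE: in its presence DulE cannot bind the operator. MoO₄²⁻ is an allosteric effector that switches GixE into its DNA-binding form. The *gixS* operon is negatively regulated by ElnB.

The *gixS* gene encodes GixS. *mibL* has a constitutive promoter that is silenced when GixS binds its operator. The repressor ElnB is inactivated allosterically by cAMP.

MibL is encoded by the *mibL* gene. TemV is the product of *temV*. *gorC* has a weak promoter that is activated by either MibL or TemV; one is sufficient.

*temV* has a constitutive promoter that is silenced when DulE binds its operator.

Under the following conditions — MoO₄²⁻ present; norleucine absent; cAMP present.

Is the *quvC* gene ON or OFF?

cAMP is present, so ElnB is inactive.
With no repressor bound, *gixS* is transcribed.
So GixS is produced and active.
With repressor GixS bound, *mibL* is not transcribed.
So MibL is not produced.
Norleucine is absent, so DulE is active.
With repressor DulE bound, *temV* is not transcribed.
So TemV is not produced.
No activator is available at the *gorC* promoter, so *gorC* is not transcribed.
So GorC is not produced.
MoO₄²⁻ is present, so GixE is active.
No repressor is bound and GixE is active, so *sibS* is transcribed.
So SibS is produced and active.
No repressor is bound and SibS is active, so *quvC* is transcribed.

ON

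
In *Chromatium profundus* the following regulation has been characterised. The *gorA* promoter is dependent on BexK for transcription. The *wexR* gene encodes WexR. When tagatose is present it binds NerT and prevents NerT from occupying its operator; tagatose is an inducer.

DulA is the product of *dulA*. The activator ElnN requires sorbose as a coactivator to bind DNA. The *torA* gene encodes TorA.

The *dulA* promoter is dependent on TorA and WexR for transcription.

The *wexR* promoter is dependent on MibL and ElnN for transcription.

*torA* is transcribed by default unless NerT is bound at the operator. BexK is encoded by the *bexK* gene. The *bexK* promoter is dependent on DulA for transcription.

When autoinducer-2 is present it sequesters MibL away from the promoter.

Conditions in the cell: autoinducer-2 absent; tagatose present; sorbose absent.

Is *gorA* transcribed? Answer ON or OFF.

OFF

Tagatose is present, so NerT is inactive.
With no repressor bound, *torA* is transcribed.
So TorA is produced and active.
Autoinducer-2 is absent, so MibL is active.
Sorbose is absent, so ElnN is inactive.
Required activator ElnN is absent, so *wexR* is not transcribed.
So WexR is not produced.
Required activator WexR is absent, so *dulA* is not transcribed.
So DulA is not produced.
Required activator DulA is absent, so *bexK* is not transcribed.
So BexK is not produced.
Required activator BexK is absent, so *gorA* is not transcribed.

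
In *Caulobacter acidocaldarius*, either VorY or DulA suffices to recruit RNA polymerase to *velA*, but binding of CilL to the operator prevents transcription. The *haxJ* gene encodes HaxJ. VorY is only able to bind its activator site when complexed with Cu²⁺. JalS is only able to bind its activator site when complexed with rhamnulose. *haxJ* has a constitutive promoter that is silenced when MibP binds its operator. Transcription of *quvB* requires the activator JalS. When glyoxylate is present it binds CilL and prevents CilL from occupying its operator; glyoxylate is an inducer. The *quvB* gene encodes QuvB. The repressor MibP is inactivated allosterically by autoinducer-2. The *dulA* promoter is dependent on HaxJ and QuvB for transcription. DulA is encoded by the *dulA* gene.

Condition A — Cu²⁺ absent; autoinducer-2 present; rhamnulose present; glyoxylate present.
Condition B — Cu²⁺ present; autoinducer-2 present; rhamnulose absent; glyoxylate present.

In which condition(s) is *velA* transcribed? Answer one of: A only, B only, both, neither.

both

Condition A:
Cu²⁺ is absent, so VorY is inactive.
Autoinducer-2 is present, so MibP is inactive.
With no repressor bound, *haxJ* is transcribed.
So HaxJ is produced and active.
Rhamnulose is present, so JalS is active.
No repressor is bound and JalS is active, so *quvB* is transcribed.
So QuvB is produced and active.
No repressor is bound and HaxJ and QuvB are active, so *dulA* is transcribed.
So DulA is produced and active.
Glyoxylate is present, so CilL is inactive.
Activator DulA is present, so *velA* is transcribed.
→ *velA* is ON in A.
Condition B:
Cu²⁺ is present, so VorY is active.
Autoinducer-2 is present, so MibP is inactive.
With no repressor bound, *haxJ* is transcribed.
So HaxJ is produced and active.
Rhamnulose is absent, so JalS is inactive.
Required activator JalS is absent, so *quvB* is not transcribed.
So QuvB is not produced.
Required activator QuvB is absent, so *dulA* is not transcribed.
So DulA is not produced.
Glyoxylate is present, so CilL is inactive.
Activator VorY is present, so *velA* is transcribed.
→ *velA* is ON in B.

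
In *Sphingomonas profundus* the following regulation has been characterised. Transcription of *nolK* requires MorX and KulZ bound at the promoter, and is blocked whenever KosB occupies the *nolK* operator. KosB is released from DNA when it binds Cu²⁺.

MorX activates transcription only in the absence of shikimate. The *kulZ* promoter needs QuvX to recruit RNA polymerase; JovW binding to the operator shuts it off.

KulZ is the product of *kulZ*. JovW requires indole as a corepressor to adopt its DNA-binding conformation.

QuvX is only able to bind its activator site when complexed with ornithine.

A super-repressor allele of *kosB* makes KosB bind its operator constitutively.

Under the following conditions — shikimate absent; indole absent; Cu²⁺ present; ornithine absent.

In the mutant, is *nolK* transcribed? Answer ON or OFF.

OFF

Shikimate is absent, so MorX is active.
Ornithine is absent, so QuvX is inactive.
Indole is absent, so JovW is inactive.
Required activator QuvX is absent, so *kulZ* is not transcribed.
So KulZ is not produced.
KosB is constitutively active in this strain.
With repressor KosB bound, *nolK* is not transcribed.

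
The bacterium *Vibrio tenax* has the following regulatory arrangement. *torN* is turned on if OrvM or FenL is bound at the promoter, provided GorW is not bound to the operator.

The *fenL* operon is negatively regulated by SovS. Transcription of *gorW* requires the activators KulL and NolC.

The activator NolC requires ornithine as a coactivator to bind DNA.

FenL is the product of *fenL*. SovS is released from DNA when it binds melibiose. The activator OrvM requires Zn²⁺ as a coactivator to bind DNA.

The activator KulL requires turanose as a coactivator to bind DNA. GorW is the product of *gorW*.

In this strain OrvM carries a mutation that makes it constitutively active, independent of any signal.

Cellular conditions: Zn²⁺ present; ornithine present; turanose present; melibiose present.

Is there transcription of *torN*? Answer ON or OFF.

OFF

Turanose is present, so KulL is active.
Ornithine is present, so NolC is active.
No repressor is bound and KulL and NolC are active, so *gorW* is transcribed.
So GorW is produced and active.
OrvM is constitutively active in this strain.
Melibiose is present, so SovS is inactive.
With no repressor bound, *fenL* is transcribed.
So FenL is produced and active.
With repressor GorW bound, *torN* is not transcribed.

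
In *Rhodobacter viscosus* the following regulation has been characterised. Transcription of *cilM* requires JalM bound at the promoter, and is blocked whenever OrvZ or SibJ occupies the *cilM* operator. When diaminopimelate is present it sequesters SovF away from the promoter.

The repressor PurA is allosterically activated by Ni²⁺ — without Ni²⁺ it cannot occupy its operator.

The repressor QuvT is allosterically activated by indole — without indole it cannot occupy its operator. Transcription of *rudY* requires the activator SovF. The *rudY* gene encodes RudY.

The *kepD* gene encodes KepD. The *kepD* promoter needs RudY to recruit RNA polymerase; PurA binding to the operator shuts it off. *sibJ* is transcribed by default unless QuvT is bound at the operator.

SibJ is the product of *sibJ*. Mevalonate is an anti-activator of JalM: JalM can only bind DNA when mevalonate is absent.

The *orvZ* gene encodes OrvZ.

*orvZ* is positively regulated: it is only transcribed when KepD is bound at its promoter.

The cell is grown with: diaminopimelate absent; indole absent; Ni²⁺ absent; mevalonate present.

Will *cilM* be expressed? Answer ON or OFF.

Mevalonate is present, so JalM is inactive.
Diaminopimelate is absent, so SovF is active.
No repressor is bound and SovF is active, so *rudY* is transcribed.
So RudY is produced and active.
Ni²⁺ is absent, so PurA is inactive.
No repressor is bound and RudY is active, so *kepD* is transcribed.
So KepD is produced and active.
No repressor is bound and KepD is active, so *orvZ* is transcribed.
So OrvZ is produced and active.
Indole is absent, so QuvT is inactive.
With no repressor bound, *sibJ* is transcribed.
So SibJ is produced and active.
With repressor OrvZ bound, *cilM* is not transcribed.

OFF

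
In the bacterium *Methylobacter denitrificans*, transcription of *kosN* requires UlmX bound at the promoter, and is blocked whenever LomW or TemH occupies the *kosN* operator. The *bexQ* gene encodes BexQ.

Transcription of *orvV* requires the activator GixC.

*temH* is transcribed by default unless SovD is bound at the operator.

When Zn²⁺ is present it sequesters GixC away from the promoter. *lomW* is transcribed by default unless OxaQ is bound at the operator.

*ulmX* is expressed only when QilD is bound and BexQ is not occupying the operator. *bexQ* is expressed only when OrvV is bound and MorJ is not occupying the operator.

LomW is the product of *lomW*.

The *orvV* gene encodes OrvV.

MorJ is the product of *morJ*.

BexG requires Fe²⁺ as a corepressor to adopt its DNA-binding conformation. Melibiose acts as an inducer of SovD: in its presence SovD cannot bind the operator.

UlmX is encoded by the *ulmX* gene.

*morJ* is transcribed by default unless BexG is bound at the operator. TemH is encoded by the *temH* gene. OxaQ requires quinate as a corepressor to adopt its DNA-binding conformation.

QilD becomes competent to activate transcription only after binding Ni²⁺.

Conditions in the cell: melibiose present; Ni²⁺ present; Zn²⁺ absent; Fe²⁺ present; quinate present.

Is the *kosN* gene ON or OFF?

Ni²⁺ is present, so QilD is active.
Zn²⁺ is absent, so GixC is active.
No repressor is bound and GixC is active, so *orvV* is transcribed.
So OrvV is produced and active.
Fe²⁺ is present, so BexG is active.
With repressor BexG bound, *morJ* is not transcribed.
So MorJ is not produced.
No repressor is bound and OrvV is active, so *bexQ* is transcribed.
So BexQ is produced and active.
With repressor BexQ bound, *ulmX* is not transcribed.
So UlmX is not produced.
Quinate is present, so OxaQ is active.
With repressor OxaQ bound, *lomW* is not transcribed.
So LomW is not produced.
Melibiose is present, so SovD is inactive.
With no repressor bound, *temH* is transcribed.
So TemH is produced and active.
With repressor TemH bound, *kosN* is not transcribed.

OFF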